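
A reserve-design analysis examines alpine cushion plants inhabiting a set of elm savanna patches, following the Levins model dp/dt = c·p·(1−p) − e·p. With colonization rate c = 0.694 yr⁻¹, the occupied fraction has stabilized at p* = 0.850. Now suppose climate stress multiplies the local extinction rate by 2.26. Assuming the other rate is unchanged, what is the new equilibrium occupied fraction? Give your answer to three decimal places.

Balance c(1−p*) = e gives e = 0.694×(1 − 0.85000) = 0.10410.
New p* = 1 − e/c = 1 − 0.23527/0.69400 = 0.66099.

0.661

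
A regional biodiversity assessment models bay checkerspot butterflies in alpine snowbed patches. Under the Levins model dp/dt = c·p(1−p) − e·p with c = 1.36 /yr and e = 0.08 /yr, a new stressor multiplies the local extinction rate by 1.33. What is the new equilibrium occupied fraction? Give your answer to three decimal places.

Before: p* = 1 − 0.08/1.36 = 0.9412.
After the change, c = 1.36, e = 0.1064, so p* = 1 − 0.1064/1.36 = 0.9218.

0.922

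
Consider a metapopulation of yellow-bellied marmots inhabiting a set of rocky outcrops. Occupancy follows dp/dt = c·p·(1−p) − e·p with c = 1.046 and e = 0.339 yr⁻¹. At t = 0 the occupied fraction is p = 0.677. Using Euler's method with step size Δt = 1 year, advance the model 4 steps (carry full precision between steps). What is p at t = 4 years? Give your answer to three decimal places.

0.676

Update rule: p ← p + [c·p·(1−p) − e·p]·Δt with Δt = 1.
t = 1: p = 0.67700 + (-0.00077) = 0.67623
t = 2: p = 0.67623 + (-0.00023) = 0.67600
t = 3: p = 0.67600 + (-0.00007) = 0.67594
t = 4: p = 0.67594 + (-0.00002) = 0.67592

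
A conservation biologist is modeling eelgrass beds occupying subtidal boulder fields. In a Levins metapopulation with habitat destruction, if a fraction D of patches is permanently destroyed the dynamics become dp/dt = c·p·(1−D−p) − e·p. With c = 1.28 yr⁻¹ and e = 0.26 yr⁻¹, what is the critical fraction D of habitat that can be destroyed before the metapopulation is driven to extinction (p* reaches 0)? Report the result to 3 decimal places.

The nontrivial equilibrium is p* = (1−D) − e/c; extinction occurs when this hits zero.
So D_crit = 1 − e/c = 1 − 0.26/1.28 = 1 − 0.2031 = 0.7969.
This equals the undisturbed p*, a classic result of Lande's extension.

0.797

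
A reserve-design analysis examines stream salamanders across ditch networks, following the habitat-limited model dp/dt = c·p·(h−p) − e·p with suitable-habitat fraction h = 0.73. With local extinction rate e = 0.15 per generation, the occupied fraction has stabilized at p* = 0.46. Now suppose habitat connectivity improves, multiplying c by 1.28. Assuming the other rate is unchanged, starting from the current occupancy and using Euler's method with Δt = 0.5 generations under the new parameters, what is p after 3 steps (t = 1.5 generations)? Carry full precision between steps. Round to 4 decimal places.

0.4849

Balance c(h−p*) = e gives c = e/(0.73 − 0.46000) = 0.15/0.27000 = 0.55556.
Starting from p₀ = 0.46000; update p ← p + (dp/dt)·Δt with the new parameters.
t = 0.5: p = 0.46000 + (+0.00966) = 0.46966
t = 1: p = 0.46966 + (+0.00825) = 0.47791
t = 1.5: p = 0.47791 + (+0.00699) = 0.48490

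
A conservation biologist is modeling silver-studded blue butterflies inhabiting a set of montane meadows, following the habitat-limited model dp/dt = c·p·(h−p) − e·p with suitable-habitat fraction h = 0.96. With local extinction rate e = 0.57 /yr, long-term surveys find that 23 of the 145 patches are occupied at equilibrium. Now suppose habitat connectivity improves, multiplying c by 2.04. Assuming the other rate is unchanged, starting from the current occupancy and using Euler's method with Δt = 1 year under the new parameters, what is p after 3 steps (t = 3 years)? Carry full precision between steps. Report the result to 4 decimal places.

0.4743

Observed p* = 23/145 = 0.15862.
Balance c(h−p*) = e gives c = e/(0.96 − 0.15862) = 0.57/0.80138 = 0.71127.
Starting from p₀ = 0.15862; update p ← p + (dp/dt)·Δt with the new parameters.
p: 0.15862 → 0.25265  (Δp = +0.09403)
p: 0.25265 → 0.36795  (Δp = +0.11530)
p: 0.36795 → 0.47431  (Δp = +0.10636)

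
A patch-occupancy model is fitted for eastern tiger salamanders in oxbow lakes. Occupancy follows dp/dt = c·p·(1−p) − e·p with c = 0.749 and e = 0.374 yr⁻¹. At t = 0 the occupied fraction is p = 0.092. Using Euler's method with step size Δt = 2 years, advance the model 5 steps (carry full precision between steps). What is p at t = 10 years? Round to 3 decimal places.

0.464

Update rule: p ← p + [c·p·(1−p) − e·p]·Δt with Δt = 2.
step 1: Δp = +0.05632, p = 0.14832
step 2: Δp = +0.07829, p = 0.22661
step 3: Δp = +0.09303, p = 0.31964
step 4: Δp = +0.08668, p = 0.40632
step 5: Δp = +0.05743, p = 0.46375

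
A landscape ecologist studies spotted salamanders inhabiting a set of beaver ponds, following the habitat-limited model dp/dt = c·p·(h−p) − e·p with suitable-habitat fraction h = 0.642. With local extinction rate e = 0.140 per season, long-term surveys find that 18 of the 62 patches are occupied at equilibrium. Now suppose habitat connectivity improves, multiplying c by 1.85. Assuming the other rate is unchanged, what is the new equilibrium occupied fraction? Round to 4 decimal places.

0.4519

Observed p* = 18/62 = 0.29032.
Balance c(h−p*) = e gives c = e/(0.642 − 0.29032) = 0.140/0.35168 = 0.39809.
New p* = 0.642 − e/c = 0.642 − 0.14000/0.73647 = 0.45190.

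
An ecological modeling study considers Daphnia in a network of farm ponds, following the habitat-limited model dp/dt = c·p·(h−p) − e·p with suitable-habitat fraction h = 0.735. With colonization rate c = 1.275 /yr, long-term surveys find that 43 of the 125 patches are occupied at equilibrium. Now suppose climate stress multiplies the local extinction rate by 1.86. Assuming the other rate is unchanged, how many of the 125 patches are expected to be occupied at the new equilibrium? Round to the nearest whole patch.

1

Observed p* = 43/125 = 0.34400.
Balance c(h−p*) = e gives e = 1.275×(0.735 − 0.34400) = 0.49852.
New p* = 0.735 − e/c = 0.735 − 0.92725/1.27500 = 0.00775.
Expected occupied = 125 × 0.00775 = 0.97 ≈ 1.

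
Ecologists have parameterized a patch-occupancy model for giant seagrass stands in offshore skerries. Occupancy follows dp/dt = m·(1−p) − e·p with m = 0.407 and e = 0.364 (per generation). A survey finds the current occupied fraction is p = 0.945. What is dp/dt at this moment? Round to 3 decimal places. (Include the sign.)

Colonization term: m·(1−p) = 0.407×0.0550 = 0.02239.
Extinction term: e·p = 0.34398.
dp/dt = 0.02239 − 0.34398 = -0.32159.

-0.322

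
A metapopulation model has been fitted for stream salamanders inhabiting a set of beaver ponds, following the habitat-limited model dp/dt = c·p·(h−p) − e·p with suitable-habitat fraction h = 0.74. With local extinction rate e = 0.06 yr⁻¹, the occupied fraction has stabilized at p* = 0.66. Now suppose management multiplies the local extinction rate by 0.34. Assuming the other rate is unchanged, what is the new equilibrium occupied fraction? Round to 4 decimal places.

0.7128

Balance c(h−p*) = e gives c = e/(0.74 − 0.66000) = 0.06/0.08000 = 0.75000.
New p* = 0.74 − e/c = 0.74 − 0.02040/0.75000 = 0.71280.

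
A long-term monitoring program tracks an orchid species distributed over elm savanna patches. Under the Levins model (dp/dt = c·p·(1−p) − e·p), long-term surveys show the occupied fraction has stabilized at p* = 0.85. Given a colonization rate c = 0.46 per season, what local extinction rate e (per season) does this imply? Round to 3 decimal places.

0.069

At equilibrium c(1−p*) = e.
e = 0.46 × (1 − 0.85) = 0.46 × 0.1500 = 0.0690.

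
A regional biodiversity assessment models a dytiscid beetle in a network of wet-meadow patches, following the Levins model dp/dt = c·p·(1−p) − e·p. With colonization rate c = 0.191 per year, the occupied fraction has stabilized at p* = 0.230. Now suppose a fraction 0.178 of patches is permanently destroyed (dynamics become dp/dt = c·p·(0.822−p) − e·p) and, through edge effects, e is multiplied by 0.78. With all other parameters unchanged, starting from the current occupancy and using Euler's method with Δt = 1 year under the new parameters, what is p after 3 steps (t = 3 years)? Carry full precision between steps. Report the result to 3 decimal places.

Balance c(1−p*) = e gives e = 0.191×(1 − 0.23000) = 0.14707.
Starting from p₀ = 0.23000; update p ← p + (dp/dt)·Δt with the new parameters.
step 1: Δp = -0.00038, p = 0.22962
step 2: Δp = -0.00036, p = 0.22926
step 3: Δp = -0.00034, p = 0.22892

0.229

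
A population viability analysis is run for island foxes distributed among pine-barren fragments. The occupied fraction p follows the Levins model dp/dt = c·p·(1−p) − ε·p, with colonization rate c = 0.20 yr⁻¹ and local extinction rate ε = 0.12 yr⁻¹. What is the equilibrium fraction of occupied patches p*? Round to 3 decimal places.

At equilibrium, colonization balances extinction: c·p*·(1−p*) = ε·p*.
So p* = 1 − ε/c = 1 − 0.12/0.20 = 1 − 0.6000 = 0.4000.

0.400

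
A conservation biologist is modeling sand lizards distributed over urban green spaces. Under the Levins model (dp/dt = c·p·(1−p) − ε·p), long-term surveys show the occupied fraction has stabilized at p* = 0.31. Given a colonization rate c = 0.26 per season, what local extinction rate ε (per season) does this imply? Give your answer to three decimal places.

0.179

At equilibrium c(1−p*) = ε.
ε = 0.26 × (1 − 0.31) = 0.26 × 0.6900 = 0.1794.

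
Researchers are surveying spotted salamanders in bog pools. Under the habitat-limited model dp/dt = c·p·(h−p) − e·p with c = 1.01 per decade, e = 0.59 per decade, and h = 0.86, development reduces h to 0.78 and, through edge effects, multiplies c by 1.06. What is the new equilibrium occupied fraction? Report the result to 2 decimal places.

Before: p* = h − e/c = 0.86 − 0.59/1.01 = 0.86 − 0.5842 = 0.2758.
After: c = 1.0706, e = 0.59, h = 0.78; p* = 0.78 − 0.59/1.0706 = 0.2289.

0.23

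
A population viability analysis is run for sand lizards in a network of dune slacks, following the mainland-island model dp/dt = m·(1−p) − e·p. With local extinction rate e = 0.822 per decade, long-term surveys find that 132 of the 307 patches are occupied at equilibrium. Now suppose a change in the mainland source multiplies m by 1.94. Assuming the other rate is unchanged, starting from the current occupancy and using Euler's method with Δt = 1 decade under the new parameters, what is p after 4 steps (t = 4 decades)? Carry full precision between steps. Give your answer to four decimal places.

Observed p* = 132/307 = 0.42997.
Balance m(1−p*) = e·p* gives m = e·p*/(1−p*) = 0.822×0.42997/0.57003 = 0.62002.
Starting from p₀ = 0.42997; update p ← p + (dp/dt)·Δt with the new parameters.
p: 0.42997 → 0.76219  (Δp = +0.33223)
p: 0.76219 → 0.42171  (Δp = -0.34048)
p: 0.42171 → 0.77065  (Δp = +0.34894)
p: 0.77065 → 0.41304  (Δp = -0.35761)

0.4130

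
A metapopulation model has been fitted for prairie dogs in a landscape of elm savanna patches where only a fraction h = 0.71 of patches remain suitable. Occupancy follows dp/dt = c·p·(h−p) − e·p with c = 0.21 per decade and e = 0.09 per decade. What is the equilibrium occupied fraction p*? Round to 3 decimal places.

0.281

Setting dp/dt = 0 and dividing by p* gives c·(h−p*) = e.
So p* = h − e/c = 0.71 − 0.09/0.21 = 0.71 − 0.4286 = 0.2814.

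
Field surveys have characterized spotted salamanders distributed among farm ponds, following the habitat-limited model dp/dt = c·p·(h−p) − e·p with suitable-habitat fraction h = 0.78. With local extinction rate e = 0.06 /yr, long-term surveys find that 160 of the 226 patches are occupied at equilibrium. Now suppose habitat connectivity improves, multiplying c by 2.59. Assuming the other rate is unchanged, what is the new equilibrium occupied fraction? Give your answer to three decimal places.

0.752

Observed p* = 160/226 = 0.70796.
Balance c(h−p*) = e gives c = e/(0.78 − 0.70796) = 0.06/0.07204 = 0.83287.
New p* = 0.78 − e/c = 0.78 − 0.06000/2.15713 = 0.75219.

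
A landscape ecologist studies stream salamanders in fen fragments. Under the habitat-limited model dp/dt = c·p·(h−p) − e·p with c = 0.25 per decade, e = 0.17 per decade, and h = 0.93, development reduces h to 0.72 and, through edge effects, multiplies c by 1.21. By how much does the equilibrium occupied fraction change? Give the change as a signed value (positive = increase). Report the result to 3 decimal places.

-0.092

Before: p* = h − e/c = 0.93 − 0.17/0.25 = 0.93 − 0.6800 = 0.2500.
After: c = 0.3025, e = 0.17, h = 0.72; p* = 0.72 − 0.17/0.3025 = 0.1580.
Δp* = 0.1580 − 0.2500 = -0.0920.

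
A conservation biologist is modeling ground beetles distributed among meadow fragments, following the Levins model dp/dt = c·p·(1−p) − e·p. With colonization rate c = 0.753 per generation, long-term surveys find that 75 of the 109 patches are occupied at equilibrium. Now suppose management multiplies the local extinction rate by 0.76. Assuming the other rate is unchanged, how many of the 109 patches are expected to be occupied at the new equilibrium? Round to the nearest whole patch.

Observed p* = 75/109 = 0.68807.
Balance c(1−p*) = e gives e = 0.753×(1 − 0.68807) = 0.23488.
New p* = 1 − e/c = 1 − 0.17851/0.75300 = 0.76293.
Expected occupied = 109 × 0.76293 = 83.16 ≈ 83.

83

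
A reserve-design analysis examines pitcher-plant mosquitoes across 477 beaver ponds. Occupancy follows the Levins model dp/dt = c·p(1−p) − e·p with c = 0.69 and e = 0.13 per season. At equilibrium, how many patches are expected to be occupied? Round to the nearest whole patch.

387

p* = 1 − e/c = 1 − 0.13/0.69 = 0.8116.
Expected occupied patches = N × p* = 477 × 0.8116 = 387.13 ≈ 387.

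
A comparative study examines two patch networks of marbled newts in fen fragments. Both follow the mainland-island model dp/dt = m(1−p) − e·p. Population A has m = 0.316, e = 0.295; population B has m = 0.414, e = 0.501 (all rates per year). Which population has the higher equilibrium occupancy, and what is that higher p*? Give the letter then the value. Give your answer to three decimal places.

A, 0.517

A: p*_A = m/(m+e) = 0.316/0.6110 = 0.5172.
B: p*_B = 0.414/0.9150 = 0.4525.
A is higher at 0.5172.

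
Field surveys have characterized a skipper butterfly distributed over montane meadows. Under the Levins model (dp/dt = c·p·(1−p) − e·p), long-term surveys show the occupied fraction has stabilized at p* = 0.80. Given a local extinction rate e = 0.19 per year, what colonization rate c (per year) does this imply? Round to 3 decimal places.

0.950

At equilibrium c(1−p*) = e, so c = e/(1−p*).
c = 0.19/(1 − 0.80) = 0.19/0.2000 = 0.9500.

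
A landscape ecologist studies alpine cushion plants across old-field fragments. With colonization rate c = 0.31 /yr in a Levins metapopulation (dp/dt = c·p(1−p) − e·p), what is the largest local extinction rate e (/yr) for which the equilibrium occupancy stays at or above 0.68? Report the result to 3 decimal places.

1 − e/c ≥ 0.68 ⇒ e ≤ c(1 − 0.68) = 0.31 × 0.3200.
e_max = 0.0992.

0.099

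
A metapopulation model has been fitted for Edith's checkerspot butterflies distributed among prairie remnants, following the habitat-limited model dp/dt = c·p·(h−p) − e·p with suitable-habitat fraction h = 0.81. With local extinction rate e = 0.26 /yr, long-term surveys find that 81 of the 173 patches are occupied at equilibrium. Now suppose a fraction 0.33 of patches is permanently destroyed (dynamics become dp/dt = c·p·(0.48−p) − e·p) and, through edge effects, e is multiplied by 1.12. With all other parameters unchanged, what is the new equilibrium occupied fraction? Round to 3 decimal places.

0.097

Observed p* = 81/173 = 0.46821.
Balance c(h−p*) = e gives c = e/(0.81 − 0.46821) = 0.26/0.34179 = 0.76070.
New p* = 0.48 − e/c = 0.48 − 0.29120/0.76070 = 0.09719.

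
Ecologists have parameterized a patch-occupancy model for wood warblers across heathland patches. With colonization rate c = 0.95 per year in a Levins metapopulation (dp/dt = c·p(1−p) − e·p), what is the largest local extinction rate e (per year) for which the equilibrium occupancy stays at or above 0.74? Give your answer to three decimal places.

0.247

1 − e/c ≥ 0.74 ⇒ e ≤ c(1 − 0.74) = 0.95 × 0.2600.
e_max = 0.2470.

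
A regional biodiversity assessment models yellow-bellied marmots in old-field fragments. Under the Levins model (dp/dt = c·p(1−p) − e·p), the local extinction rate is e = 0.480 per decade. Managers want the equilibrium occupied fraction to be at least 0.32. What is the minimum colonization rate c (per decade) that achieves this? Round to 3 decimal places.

0.706

p* = 1 − e/c ≥ 0.32 requires e/c ≤ 0.6800, i.e. c ≥ e/0.6800.
c_min = 0.480/0.6800 = 0.7059.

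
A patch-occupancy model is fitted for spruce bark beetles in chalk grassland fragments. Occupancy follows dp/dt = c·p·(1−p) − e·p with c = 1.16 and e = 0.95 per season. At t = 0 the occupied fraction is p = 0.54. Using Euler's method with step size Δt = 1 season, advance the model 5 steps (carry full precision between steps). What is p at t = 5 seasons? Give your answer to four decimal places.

Update rule: p ← p + [c·p·(1−p) − e·p]·Δt with Δt = 1.
p: 0.54000 → 0.31514  (Δp = -0.22486)
p: 0.31514 → 0.26612  (Δp = -0.04903)
p: 0.26612 → 0.23985  (Δp = -0.02627)
p: 0.23985 → 0.22349  (Δp = -0.01637)
p: 0.22349 → 0.21248  (Δp = -0.01101)

0.2125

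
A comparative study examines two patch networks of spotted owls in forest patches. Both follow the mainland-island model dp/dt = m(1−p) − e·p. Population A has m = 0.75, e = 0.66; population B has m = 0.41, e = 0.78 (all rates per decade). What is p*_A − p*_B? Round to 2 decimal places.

A: p*_A = m/(m+e) = 0.75/1.4100 = 0.5319.
B: p*_B = 0.41/1.1900 = 0.3445.
p*_A − p*_B = 0.5319 − 0.3445 = 0.1874.

0.19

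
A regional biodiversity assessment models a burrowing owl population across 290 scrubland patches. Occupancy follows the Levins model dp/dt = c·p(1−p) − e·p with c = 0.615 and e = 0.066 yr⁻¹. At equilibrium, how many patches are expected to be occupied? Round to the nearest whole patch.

p* = 1 − e/c = 1 − 0.066/0.615 = 0.8927.
Expected occupied patches = N × p* = 290 × 0.8927 = 258.88 ≈ 259.

259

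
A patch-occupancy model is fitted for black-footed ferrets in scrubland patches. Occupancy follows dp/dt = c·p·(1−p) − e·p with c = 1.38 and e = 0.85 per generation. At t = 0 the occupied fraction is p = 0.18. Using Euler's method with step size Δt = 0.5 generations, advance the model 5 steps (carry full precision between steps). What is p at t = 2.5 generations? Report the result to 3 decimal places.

Update rule: p ← p + [c·p·(1−p) − e·p]·Δt with Δt = 0.5.
step 1: Δp = +0.02534, p = 0.20534
step 2: Δp = +0.02532, p = 0.23067
step 3: Δp = +0.02441, p = 0.25508
step 4: Δp = +0.02270, p = 0.27778
step 5: Δp = +0.02037, p = 0.29815

0.298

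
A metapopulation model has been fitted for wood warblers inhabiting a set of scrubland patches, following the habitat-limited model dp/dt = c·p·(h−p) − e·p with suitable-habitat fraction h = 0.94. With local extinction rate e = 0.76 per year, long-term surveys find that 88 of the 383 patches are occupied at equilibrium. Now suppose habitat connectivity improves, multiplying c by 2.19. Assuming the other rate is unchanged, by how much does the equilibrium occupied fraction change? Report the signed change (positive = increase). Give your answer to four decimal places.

0.3859

Observed p* = 88/383 = 0.22977.
Balance c(h−p*) = e gives c = e/(0.94 − 0.22977) = 0.76/0.71023 = 1.07008.
New p* = 0.94 − e/c = 0.94 − 0.76000/2.34348 = 0.61570.
Δp* = 0.61570 − 0.22977 = +0.38593.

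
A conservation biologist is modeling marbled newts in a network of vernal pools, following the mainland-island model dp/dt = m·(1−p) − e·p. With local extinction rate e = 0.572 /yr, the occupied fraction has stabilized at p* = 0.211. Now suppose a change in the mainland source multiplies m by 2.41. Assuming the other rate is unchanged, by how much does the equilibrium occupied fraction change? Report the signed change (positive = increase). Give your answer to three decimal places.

0.181

Balance m(1−p*) = e·p* gives m = e·p*/(1−p*) = 0.572×0.21100/0.78900 = 0.15297.
New p* = m/(m+e) = 0.36866/(0.36866+0.57200) = 0.39192.
Δp* = 0.39192 − 0.21100 = +0.18092.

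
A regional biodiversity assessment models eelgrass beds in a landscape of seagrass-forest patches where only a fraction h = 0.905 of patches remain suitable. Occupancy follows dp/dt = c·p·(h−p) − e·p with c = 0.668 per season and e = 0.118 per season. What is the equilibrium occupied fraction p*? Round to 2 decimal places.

0.73

Setting dp/dt = 0 and dividing by p* gives c·(h−p*) = e.
So p* = h − e/c = 0.905 − 0.118/0.668 = 0.905 − 0.1766 = 0.7284.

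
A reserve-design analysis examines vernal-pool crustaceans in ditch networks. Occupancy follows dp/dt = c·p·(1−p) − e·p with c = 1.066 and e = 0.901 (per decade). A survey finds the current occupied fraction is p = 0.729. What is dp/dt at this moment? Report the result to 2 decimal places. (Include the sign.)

Colonization term: c·p·(1−p) = 1.066×0.729×0.2710 = 0.21060.
Extinction term: e·p = 0.65683.
dp/dt = 0.21060 − 0.65683 = -0.44623.

-0.45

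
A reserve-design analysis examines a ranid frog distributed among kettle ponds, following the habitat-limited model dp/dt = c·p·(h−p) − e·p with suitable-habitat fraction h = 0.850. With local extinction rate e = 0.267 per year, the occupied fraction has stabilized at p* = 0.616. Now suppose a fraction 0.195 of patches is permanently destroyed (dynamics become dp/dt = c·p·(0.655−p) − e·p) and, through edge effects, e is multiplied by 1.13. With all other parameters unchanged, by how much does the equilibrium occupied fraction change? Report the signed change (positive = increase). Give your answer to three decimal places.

-0.225

Balance c(h−p*) = e gives c = e/(0.85 − 0.61600) = 0.267/0.23400 = 1.14103.
New p* = 0.655 − e/c = 0.655 − 0.30171/1.14103 = 0.39058.
Δp* = 0.39058 − 0.61600 = -0.22542.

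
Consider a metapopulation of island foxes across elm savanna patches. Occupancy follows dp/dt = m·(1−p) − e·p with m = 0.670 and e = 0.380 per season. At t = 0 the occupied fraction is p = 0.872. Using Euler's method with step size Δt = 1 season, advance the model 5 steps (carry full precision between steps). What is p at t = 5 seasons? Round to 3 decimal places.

0.638

Update rule: p ← p + [m·(1−p) − e·p]·Δt with Δt = 1.
p: 0.87200 → 0.62640  (Δp = -0.24560)
p: 0.62640 → 0.63868  (Δp = +0.01228)
p: 0.63868 → 0.63807  (Δp = -0.00061)
p: 0.63807 → 0.63810  (Δp = +0.00003)
p: 0.63810 → 0.63810  (Δp = -0.00000)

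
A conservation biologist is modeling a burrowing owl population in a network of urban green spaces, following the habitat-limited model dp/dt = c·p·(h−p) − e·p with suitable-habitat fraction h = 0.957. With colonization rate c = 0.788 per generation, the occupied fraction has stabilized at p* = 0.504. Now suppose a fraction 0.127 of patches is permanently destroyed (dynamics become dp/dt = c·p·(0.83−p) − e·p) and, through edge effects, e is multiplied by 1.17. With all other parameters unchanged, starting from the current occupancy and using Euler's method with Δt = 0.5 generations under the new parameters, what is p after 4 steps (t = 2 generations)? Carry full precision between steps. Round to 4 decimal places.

0.3929

Balance c(h−p*) = e gives e = 0.788×(0.957 − 0.50400) = 0.35696.
Starting from p₀ = 0.50400; update p ← p + (dp/dt)·Δt with the new parameters.
step 1: Δp = -0.04051, p = 0.46349
step 2: Δp = -0.02986, p = 0.43363
step 3: Δp = -0.02283, p = 0.41080
step 4: Δp = -0.01793, p = 0.39286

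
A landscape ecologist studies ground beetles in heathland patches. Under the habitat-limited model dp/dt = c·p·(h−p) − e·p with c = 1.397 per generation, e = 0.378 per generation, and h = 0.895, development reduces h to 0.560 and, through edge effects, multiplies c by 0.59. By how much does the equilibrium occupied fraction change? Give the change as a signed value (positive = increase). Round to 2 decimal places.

-0.52

Before: p* = h − e/c = 0.895 − 0.378/1.397 = 0.895 − 0.2706 = 0.6244.
After: c = 0.82423, e = 0.378, h = 0.560; p* = 0.560 − 0.378/0.82423 = 0.1014.
Δp* = 0.1014 − 0.6244 = -0.5230.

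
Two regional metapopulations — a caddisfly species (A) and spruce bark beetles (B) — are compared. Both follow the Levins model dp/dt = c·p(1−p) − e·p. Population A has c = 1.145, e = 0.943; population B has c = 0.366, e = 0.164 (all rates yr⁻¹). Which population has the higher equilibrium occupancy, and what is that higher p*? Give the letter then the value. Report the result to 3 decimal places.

A: p*_A = 1 − 0.943/1.145 = 0.1764.
B: p*_B = 1 − 0.164/0.366 = 0.5519.
B is higher at 0.5519.

B, 0.552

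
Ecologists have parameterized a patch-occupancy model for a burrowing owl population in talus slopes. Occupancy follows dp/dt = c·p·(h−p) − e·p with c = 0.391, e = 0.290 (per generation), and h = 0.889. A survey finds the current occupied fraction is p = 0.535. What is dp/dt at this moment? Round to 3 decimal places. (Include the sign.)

Colonization term: c·p·(h−p) = 0.391×0.535×0.3540 = 0.07405.
Extinction term: e·p = 0.15515.
dp/dt = 0.07405 − 0.15515 = -0.08110.

-0.081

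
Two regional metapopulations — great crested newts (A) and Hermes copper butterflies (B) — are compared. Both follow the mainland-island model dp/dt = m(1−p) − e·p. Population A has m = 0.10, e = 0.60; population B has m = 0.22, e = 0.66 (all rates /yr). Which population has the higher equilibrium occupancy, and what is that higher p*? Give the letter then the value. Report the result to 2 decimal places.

B, 0.25

A: p*_A = m/(m+e) = 0.10/0.7000 = 0.1429.
B: p*_B = 0.22/0.8800 = 0.2500.
B is higher at 0.2500.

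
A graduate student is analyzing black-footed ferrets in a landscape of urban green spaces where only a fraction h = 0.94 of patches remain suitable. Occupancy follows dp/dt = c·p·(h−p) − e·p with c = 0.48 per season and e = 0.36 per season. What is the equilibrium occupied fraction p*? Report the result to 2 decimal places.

Setting dp/dt = 0 and dividing by p* gives c·(h−p*) = e.
So p* = h − e/c = 0.94 − 0.36/0.48 = 0.94 − 0.7500 = 0.1900.

0.19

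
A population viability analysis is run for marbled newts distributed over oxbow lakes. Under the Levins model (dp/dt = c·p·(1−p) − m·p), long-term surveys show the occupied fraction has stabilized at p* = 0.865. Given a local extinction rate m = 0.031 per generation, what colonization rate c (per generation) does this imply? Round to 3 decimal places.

At equilibrium c(1−p*) = m, so c = m/(1−p*).
c = 0.031/(1 − 0.865) = 0.031/0.1350 = 0.2296.

0.230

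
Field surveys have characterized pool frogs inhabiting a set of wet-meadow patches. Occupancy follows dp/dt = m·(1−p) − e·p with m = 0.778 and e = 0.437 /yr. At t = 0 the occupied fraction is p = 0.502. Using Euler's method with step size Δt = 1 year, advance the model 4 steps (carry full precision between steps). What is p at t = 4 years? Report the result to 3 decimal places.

Update rule: p ← p + [m·(1−p) − e·p]·Δt with Δt = 1.
step 1: Δp = +0.16807, p = 0.67007
step 2: Δp = -0.03614, p = 0.63393
step 3: Δp = +0.00777, p = 0.64170
step 4: Δp = -0.00167, p = 0.64003

0.640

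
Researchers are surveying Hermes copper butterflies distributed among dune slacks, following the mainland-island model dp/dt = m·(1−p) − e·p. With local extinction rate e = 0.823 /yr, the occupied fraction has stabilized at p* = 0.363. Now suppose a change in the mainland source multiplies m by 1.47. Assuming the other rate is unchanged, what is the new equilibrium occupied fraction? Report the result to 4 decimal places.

Balance m(1−p*) = e·p* gives m = e·p*/(1−p*) = 0.823×0.36300/0.63700 = 0.46899.
New p* = m/(m+e) = 0.68942/(0.68942+0.82300) = 0.45584.

0.4558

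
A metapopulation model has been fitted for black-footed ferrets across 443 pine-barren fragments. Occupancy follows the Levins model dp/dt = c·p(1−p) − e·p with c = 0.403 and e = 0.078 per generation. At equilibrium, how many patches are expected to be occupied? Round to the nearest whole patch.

357

p* = 1 − e/c = 1 − 0.078/0.403 = 0.8065.
Expected occupied patches = N × p* = 443 × 0.8065 = 357.26 ≈ 357.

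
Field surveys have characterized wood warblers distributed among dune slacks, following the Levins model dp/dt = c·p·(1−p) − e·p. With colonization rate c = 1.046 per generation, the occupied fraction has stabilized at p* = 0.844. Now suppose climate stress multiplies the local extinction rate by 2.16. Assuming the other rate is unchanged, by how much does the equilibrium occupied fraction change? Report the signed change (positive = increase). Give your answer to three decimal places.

Balance c(1−p*) = e gives e = 1.046×(1 − 0.84400) = 0.16318.
New p* = 1 − e/c = 1 − 0.35247/1.04600 = 0.66303.
Δp* = 0.66303 − 0.84400 = -0.18097.

-0.181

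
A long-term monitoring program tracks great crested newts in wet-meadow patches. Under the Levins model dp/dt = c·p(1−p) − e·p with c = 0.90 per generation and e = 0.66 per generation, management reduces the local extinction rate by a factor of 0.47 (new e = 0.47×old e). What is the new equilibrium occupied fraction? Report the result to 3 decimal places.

Before: p* = 1 − 0.66/0.90 = 0.2667.
After the change, c = 0.9, e = 0.3102, so p* = 1 − 0.3102/0.9 = 0.6553.

0.655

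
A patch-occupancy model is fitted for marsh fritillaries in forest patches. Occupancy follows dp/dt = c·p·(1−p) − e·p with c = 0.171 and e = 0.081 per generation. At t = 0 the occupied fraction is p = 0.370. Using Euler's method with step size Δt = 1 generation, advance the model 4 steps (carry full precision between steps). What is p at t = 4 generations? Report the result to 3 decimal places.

0.407

Update rule: p ← p + [c·p·(1−p) − e·p]·Δt with Δt = 1.
  1  |  dp/dt·Δt = +0.009890  |  p_1 = 0.379890
  2  |  dp/dt·Δt = +0.009512  |  p_2 = 0.389402
  3  |  dp/dt·Δt = +0.009117  |  p_3 = 0.398519
  4  |  dp/dt·Δt = +0.008709  |  p_4 = 0.407228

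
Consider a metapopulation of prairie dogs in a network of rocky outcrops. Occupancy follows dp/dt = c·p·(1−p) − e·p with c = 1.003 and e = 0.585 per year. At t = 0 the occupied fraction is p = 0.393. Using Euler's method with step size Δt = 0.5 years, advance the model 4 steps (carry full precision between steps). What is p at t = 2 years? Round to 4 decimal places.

Update rule: p ← p + [c·p·(1−p) − e·p]·Δt with Δt = 0.5.
t = 0.5: p = 0.39300 + (+0.00468) = 0.39768
t = 1: p = 0.39768 + (+0.00380) = 0.40148
t = 1.5: p = 0.40148 + (+0.00307) = 0.40456
t = 2: p = 0.40456 + (+0.00247) = 0.40703

0.4070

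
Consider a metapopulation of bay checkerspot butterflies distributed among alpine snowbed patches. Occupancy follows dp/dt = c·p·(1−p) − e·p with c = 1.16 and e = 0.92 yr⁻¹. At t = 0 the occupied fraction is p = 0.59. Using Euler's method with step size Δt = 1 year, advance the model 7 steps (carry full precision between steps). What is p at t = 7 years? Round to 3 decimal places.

Update rule: p ← p + [c·p·(1−p) − e·p]·Δt with Δt = 1.
p: 0.59000 → 0.32780  (Δp = -0.26220)
p: 0.32780 → 0.28183  (Δp = -0.04598)
p: 0.28183 → 0.25733  (Δp = -0.02450)
p: 0.25733 → 0.24228  (Δp = -0.01506)
p: 0.24228 → 0.23233  (Δp = -0.00994)
p: 0.23233 → 0.22548  (Δp = -0.00686)
p: 0.22548 → 0.22062  (Δp = -0.00486)

0.221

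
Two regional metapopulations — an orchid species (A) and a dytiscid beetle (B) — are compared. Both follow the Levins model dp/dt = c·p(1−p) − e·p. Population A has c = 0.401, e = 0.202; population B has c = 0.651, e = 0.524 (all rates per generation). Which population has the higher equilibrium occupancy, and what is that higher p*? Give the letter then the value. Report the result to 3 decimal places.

A, 0.496

A: p*_A = 1 − 0.202/0.401 = 0.4963.
B: p*_B = 1 − 0.524/0.651 = 0.1951.
A is higher at 0.4963.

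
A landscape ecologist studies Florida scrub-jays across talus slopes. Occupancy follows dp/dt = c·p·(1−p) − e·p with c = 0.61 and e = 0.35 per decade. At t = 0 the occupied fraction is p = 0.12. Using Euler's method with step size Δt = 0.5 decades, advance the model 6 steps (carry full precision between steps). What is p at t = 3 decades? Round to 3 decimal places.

Update rule: p ← p + [c·p·(1−p) − e·p]·Δt with Δt = 0.5.
t = 0.5: p = 0.12000 + (+0.01121) = 0.13121
t = 1: p = 0.13121 + (+0.01181) = 0.14301
t = 1.5: p = 0.14301 + (+0.01235) = 0.15537
t = 2: p = 0.15537 + (+0.01284) = 0.16820
t = 2.5: p = 0.16820 + (+0.01324) = 0.18144
t = 3: p = 0.18144 + (+0.01355) = 0.19499

0.195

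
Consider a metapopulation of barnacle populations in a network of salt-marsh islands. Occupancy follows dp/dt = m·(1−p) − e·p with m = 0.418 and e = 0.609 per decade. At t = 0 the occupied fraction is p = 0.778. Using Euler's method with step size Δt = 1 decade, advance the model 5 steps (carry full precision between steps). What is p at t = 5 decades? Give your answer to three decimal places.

0.407

Update rule: p ← p + [m·(1−p) − e·p]·Δt with Δt = 1.
t = 1: p = 0.77800 + (-0.38101) = 0.39699
t = 2: p = 0.39699 + (+0.01029) = 0.40728
t = 3: p = 0.40728 + (-0.00028) = 0.40700
t = 4: p = 0.40700 + (+0.00001) = 0.40701
t = 5: p = 0.40701 + (-0.00000) = 0.40701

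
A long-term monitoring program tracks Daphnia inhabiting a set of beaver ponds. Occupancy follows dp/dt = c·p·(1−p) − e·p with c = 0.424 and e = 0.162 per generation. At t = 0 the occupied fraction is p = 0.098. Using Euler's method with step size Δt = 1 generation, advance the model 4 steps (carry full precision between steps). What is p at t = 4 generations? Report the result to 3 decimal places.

Update rule: p ← p + [c·p·(1−p) − e·p]·Δt with Δt = 1.
p: 0.09800 → 0.11960  (Δp = +0.02160)
p: 0.11960 → 0.14487  (Δp = +0.02527)
p: 0.14487 → 0.17393  (Δp = +0.02906)
p: 0.17393 → 0.20668  (Δp = +0.03274)

0.207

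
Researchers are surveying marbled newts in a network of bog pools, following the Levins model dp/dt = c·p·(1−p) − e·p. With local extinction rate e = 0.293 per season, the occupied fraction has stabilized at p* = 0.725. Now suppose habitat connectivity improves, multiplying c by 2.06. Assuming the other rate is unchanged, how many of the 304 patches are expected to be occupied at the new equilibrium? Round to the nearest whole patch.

Balance c(1−p*) = e gives c = e/(1 − 0.72500) = 0.293/0.27500 = 1.06545.
New p* = 1 − e/c = 1 − 0.29300/2.19483 = 0.86650.
Expected occupied = 304 × 0.86650 = 263.42 ≈ 263.

263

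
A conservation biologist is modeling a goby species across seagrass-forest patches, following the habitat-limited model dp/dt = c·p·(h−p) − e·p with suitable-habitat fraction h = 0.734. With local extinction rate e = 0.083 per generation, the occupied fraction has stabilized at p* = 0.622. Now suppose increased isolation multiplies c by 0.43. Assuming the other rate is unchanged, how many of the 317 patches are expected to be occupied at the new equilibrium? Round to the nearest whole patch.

Balance c(h−p*) = e gives c = e/(0.734 − 0.62200) = 0.083/0.11200 = 0.74107.
New p* = 0.734 − e/c = 0.734 − 0.08300/0.31866 = 0.47353.
Expected occupied = 317 × 0.47353 = 150.11 ≈ 150.

150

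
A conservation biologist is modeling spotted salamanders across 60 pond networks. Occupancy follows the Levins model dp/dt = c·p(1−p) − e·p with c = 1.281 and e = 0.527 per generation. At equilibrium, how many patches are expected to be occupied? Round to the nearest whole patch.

35

p* = 1 − e/c = 1 − 0.527/1.281 = 0.5886.
Expected occupied patches = N × p* = 60 × 0.5886 = 35.32 ≈ 35.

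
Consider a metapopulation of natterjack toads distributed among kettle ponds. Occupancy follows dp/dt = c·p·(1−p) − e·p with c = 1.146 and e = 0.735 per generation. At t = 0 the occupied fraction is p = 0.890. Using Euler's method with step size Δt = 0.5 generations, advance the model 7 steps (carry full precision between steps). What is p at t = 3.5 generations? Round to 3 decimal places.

0.396

Update rule: p ← p + [c·p·(1−p) − e·p]·Δt with Δt = 0.5.
  1  |  dp/dt·Δt = -0.270978  |  p_1 = 0.619022
  2  |  dp/dt·Δt = -0.092358  |  p_2 = 0.526664
  3  |  dp/dt·Δt = -0.050706  |  p_3 = 0.475958
  4  |  dp/dt·Δt = -0.031996  |  p_4 = 0.443962
  5  |  dp/dt·Δt = -0.021705  |  p_5 = 0.422257
  6  |  dp/dt·Δt = -0.015393  |  p_6 = 0.406864
  7  |  dp/dt·Δt = -0.011243  |  p_7 = 0.395621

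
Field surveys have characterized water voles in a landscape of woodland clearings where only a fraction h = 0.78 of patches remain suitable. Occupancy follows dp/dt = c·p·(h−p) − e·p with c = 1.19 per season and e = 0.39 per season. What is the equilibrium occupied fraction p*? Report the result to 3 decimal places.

0.452

Setting dp/dt = 0 and dividing by p* gives c·(h−p*) = e.
So p* = h − e/c = 0.78 − 0.39/1.19 = 0.78 − 0.3277 = 0.4523.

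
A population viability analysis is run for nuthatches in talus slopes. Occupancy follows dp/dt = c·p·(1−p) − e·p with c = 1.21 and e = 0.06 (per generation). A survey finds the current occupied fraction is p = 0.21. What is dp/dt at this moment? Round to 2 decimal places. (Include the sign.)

Colonization term: c·p·(1−p) = 1.21×0.21×0.7900 = 0.20074.
Extinction term: e·p = 0.01260.
dp/dt = 0.20074 − 0.01260 = 0.18814.

0.19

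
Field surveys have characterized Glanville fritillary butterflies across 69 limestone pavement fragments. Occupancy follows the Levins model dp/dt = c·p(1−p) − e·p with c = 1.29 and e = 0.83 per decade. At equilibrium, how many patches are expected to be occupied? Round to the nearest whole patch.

p* = 1 − e/c = 1 − 0.83/1.29 = 0.3566.
Expected occupied patches = N × p* = 69 × 0.3566 = 24.60 ≈ 25.

25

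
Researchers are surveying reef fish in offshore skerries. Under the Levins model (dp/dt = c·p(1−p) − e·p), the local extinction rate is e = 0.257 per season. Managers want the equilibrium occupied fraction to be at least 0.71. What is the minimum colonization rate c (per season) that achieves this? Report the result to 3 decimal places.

p* = 1 − e/c ≥ 0.71 requires e/c ≤ 0.2900, i.e. c ≥ e/0.2900.
c_min = 0.257/0.2900 = 0.8862.

0.886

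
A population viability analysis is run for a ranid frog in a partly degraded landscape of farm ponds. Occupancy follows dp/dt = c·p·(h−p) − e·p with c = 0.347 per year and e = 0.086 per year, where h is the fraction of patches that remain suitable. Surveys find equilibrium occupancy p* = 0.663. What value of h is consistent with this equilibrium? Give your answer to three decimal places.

0.911

At equilibrium c(h−p*) = e, so h = p* + e/c.
h = 0.663 + 0.086/0.347 = 0.663 + 0.2478 = 0.9108.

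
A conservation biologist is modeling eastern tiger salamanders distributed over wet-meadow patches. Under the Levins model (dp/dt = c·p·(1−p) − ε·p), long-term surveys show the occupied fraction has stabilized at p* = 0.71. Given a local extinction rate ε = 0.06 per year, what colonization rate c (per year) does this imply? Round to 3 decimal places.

0.207

At equilibrium c(1−p*) = ε, so c = ε/(1−p*).
c = 0.06/(1 − 0.71) = 0.06/0.2900 = 0.2069.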